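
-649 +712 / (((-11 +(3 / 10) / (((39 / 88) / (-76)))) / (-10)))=-2171491 / 4059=-534.98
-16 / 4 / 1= -4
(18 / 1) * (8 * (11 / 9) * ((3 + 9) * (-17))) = -35904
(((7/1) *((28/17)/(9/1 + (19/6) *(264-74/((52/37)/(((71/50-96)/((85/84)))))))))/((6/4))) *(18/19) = 7644000/17246839277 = 0.00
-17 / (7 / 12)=-204 / 7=-29.14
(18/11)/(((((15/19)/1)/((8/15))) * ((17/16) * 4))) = 0.26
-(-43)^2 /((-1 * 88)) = 1849 /88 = 21.01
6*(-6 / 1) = -36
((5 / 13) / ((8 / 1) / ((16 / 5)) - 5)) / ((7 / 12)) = -0.26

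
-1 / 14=-0.07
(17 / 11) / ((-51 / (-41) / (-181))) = -224.88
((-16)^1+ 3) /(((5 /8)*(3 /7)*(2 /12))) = -1456 /5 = -291.20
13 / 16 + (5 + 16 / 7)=907 / 112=8.10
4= 4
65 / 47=1.38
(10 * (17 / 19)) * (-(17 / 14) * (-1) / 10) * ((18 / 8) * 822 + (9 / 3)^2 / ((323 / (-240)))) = 20237769 / 10108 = 2002.15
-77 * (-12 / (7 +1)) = 231 / 2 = 115.50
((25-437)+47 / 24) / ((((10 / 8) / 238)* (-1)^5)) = 1171079 / 15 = 78071.93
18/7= 2.57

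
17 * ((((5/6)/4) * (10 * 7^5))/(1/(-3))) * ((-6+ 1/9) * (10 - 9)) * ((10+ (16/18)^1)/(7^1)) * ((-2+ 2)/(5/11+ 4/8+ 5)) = 0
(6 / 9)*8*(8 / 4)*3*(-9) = -288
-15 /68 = -0.22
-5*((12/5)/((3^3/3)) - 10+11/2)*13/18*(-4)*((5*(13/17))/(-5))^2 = -279019/7803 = -35.76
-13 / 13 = -1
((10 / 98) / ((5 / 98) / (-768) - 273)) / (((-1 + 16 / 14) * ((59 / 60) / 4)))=-12902400 / 1212277543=-0.01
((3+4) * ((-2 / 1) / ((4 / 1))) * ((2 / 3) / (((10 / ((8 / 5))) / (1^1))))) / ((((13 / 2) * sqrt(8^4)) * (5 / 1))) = -7 / 39000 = -0.00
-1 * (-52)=52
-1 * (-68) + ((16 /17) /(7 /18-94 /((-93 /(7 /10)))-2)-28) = 1669640 /42857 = 38.96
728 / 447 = 1.63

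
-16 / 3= -5.33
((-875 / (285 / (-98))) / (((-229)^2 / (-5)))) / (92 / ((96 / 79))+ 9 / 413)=-283318000 / 747918943423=-0.00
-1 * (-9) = 9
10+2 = 12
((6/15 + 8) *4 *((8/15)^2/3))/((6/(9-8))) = 1792/3375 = 0.53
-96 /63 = -32 /21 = -1.52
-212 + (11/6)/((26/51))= -10837/52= -208.40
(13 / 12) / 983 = 13 / 11796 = 0.00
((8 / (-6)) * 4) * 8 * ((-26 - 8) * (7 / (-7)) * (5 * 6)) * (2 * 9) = -783360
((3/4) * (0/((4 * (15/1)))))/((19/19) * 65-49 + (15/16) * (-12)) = 0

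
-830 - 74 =-904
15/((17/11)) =165/17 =9.71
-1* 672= -672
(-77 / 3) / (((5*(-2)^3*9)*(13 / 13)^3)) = 77 / 1080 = 0.07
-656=-656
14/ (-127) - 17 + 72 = 6971/ 127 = 54.89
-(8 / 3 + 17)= -59 / 3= -19.67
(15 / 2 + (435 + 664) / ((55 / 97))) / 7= 214031 / 770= 277.96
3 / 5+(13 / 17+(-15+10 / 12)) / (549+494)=312323 / 531930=0.59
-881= -881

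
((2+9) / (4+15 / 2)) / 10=11 / 115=0.10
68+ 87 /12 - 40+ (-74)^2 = 5511.25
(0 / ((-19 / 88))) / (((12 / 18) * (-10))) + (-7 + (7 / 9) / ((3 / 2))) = -175 / 27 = -6.48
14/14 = 1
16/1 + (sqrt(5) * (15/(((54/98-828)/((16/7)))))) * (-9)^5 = 16 + 2204496 * sqrt(5)/901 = 5487.04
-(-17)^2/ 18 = -289/ 18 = -16.06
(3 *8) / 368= 0.07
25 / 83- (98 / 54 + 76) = -173708 / 2241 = -77.51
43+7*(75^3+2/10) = 14765847/5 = 2953169.40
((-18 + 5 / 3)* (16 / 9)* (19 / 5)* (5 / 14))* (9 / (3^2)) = -1064 / 27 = -39.41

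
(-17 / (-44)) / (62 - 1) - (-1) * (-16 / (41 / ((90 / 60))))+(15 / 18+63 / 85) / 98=-193519393 / 343749945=-0.56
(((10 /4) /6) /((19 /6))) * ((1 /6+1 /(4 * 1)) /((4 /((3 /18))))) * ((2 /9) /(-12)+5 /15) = 425 /590976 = 0.00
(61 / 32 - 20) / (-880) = 579 / 28160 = 0.02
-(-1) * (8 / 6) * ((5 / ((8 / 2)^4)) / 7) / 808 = 5 / 1085952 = 0.00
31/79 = 0.39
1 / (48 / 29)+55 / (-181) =2609 / 8688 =0.30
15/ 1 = 15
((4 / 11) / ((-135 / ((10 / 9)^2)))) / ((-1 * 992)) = 5 / 1491534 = 0.00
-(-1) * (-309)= -309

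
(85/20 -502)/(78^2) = -1991/24336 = -0.08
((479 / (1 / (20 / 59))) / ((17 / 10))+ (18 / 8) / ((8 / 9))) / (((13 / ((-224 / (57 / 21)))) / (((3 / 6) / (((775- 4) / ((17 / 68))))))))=-154195307 / 1528066488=-0.10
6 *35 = 210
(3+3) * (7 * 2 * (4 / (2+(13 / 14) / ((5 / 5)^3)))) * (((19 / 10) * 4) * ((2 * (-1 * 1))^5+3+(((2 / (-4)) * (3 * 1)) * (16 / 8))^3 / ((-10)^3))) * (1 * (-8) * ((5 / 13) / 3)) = 1726327232 / 66625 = 25911.10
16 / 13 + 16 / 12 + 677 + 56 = 28687 / 39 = 735.56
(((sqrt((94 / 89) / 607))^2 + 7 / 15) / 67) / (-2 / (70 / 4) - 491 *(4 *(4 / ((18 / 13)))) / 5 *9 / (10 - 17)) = 0.00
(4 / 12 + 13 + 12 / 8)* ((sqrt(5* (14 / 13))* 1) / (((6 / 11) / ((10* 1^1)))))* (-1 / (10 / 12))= -979* sqrt(910) / 39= -757.25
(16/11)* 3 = 48/11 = 4.36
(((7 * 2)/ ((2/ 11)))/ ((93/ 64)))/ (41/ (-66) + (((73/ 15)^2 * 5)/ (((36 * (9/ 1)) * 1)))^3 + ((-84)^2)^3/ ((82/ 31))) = 2296141025536512000/ 5754854733773268804272990509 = 0.00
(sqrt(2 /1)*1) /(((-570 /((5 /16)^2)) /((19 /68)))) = -5*sqrt(2) /104448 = -0.00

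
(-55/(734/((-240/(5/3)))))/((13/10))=39600/4771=8.30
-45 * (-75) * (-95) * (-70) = 22443750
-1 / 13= -0.08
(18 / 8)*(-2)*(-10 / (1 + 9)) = 9 / 2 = 4.50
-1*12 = -12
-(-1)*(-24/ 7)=-24/ 7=-3.43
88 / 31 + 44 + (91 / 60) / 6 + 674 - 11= 7924621 / 11160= 710.09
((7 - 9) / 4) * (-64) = 32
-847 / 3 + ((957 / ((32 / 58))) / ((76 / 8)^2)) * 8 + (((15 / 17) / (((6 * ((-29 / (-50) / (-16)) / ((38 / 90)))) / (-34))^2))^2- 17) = 222758922584052219820 / 15076889112609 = 14774859.78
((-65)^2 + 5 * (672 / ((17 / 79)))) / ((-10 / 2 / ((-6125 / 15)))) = 82629925 / 51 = 1620194.61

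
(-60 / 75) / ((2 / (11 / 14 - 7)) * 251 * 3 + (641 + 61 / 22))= -2552 / 1280555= -0.00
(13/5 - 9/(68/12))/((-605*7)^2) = 86/1524494125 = 0.00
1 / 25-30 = -749 / 25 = -29.96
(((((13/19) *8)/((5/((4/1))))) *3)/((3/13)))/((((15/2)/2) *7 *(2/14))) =15.18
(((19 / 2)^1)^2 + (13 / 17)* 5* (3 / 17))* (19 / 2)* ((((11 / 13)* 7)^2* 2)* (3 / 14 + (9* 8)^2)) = 9443751341871 / 30056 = 314205195.03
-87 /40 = -2.18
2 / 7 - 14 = -96 / 7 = -13.71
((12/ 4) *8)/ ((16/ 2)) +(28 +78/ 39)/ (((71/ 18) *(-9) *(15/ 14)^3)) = 36949/ 15975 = 2.31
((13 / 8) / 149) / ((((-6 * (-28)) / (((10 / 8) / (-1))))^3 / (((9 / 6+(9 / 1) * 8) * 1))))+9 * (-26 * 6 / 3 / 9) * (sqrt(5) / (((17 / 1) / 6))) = -312 * sqrt(5) / 17 - 1625 / 4921491456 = -41.04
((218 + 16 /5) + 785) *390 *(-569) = -223285842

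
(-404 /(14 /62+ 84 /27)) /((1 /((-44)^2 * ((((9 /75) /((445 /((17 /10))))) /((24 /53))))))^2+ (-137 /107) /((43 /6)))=-6163936048816033356 /4158028045061513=-1482.42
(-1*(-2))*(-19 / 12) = -19 / 6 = -3.17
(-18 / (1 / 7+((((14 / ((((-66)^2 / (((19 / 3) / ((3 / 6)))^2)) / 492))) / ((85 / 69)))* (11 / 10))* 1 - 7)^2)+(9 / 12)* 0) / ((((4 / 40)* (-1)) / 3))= 1672938815625 / 149324551614988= 0.01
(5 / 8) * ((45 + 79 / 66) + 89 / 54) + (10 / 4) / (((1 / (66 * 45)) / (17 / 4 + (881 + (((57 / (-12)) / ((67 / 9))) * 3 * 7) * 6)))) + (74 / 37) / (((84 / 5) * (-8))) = 13318805268035 / 2228688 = 5976074.38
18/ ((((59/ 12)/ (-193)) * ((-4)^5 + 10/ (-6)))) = 125064/ 181543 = 0.69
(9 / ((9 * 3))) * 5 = 5 / 3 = 1.67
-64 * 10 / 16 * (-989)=39560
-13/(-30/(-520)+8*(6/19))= -12844/2553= -5.03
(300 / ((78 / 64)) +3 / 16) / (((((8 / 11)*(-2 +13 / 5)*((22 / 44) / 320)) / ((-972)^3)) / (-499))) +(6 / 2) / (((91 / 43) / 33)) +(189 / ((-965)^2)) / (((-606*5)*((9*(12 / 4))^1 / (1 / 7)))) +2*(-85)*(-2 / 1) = 42511528473472676055817164659 / 256766669250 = 165564824272738725.24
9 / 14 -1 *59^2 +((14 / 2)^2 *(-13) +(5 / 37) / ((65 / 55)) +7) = -27678375 / 6734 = -4110.24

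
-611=-611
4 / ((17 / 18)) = 72 / 17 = 4.24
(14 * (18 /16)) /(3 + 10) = 63 /52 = 1.21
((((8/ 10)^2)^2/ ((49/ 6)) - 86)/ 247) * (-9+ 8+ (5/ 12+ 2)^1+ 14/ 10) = -17109391/ 17456250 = -0.98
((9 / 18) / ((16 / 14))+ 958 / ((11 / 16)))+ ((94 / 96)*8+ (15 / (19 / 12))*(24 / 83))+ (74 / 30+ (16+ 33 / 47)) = 92856099791 / 65224720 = 1423.63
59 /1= 59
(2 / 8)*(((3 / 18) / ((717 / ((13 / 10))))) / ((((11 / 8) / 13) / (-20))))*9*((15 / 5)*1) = -0.39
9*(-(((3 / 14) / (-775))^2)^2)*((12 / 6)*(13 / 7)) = -9477 / 48505054521875000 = -0.00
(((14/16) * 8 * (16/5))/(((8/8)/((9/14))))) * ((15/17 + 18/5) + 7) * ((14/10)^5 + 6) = 2498661504/1328125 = 1881.35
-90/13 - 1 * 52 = -58.92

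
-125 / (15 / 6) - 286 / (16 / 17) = -2831 / 8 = -353.88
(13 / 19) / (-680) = -13 / 12920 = -0.00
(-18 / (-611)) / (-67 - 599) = -1 / 22607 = -0.00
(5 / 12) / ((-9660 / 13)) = -13 / 23184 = -0.00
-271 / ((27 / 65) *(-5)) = 3523 / 27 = 130.48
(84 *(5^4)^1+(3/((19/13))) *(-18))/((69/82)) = 27245812/437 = 62347.40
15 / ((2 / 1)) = 15 / 2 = 7.50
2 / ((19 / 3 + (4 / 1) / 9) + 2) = 18 / 79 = 0.23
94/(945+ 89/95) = 95/956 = 0.10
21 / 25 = 0.84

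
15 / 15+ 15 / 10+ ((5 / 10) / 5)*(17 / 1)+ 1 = 26 / 5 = 5.20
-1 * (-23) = 23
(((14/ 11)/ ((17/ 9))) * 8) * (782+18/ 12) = 789768/ 187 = 4223.36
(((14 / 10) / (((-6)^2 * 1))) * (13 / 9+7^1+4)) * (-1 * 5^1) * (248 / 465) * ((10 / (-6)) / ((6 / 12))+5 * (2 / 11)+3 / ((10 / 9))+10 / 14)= -256144 / 200475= -1.28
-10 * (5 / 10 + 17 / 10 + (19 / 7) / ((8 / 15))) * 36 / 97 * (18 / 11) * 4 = -1322568 / 7469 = -177.07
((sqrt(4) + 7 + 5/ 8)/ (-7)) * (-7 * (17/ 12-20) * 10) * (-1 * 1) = 85855/ 48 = 1788.65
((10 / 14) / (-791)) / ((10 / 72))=-36 / 5537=-0.01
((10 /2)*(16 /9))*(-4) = -320 /9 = -35.56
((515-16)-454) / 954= 5 / 106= 0.05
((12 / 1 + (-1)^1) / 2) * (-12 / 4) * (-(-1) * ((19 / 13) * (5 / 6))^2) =-99275 / 4056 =-24.48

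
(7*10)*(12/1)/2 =420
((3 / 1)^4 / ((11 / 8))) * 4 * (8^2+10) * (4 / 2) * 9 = 313867.64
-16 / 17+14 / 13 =30 / 221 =0.14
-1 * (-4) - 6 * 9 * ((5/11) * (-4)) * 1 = 1124/11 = 102.18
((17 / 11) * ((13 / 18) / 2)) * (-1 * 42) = -1547 / 66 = -23.44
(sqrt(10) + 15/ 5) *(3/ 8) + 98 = 3 *sqrt(10)/ 8 + 793/ 8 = 100.31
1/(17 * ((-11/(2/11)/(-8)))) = 16/2057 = 0.01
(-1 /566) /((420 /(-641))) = 641 /237720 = 0.00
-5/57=-0.09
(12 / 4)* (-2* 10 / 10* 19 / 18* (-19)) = 120.33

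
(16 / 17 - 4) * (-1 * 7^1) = 364 / 17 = 21.41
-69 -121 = -190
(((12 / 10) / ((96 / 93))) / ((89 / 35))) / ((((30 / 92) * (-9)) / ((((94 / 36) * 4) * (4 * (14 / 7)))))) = -469154 / 36045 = -13.02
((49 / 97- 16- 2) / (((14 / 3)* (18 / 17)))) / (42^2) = -28849 / 14373072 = -0.00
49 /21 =7 /3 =2.33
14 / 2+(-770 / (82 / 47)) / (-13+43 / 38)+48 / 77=5800017 / 129437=44.81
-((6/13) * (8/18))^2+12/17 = 17164/25857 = 0.66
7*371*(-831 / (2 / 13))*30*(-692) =291214958580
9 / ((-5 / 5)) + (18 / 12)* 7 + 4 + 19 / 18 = 59 / 9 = 6.56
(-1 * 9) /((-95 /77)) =693 /95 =7.29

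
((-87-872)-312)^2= 1615441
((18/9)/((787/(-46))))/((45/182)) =-16744/35415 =-0.47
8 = 8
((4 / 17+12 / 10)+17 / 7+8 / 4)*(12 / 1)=41868 / 595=70.37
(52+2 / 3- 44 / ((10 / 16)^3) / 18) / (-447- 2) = -47986 / 505125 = -0.09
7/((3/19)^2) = 2527/9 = 280.78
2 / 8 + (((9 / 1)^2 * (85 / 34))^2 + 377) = 82767 / 2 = 41383.50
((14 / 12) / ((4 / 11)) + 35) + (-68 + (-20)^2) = 370.21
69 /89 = 0.78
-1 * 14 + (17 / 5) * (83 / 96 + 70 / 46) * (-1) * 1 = -244133 / 11040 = -22.11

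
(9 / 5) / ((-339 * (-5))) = 3 / 2825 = 0.00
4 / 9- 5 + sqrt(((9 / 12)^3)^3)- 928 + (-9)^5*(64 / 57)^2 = -244894577 / 3249 + 81*sqrt(3) / 512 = -75375.10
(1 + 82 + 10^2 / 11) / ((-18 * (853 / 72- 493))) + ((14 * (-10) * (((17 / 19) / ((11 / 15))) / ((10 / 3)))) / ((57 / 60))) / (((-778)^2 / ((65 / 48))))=1750687704121 / 166534635386504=0.01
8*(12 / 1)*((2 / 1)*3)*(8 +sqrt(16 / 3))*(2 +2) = 3072*sqrt(3) +18432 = 23752.86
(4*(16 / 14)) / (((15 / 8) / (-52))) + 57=-7327 / 105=-69.78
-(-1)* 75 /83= 75 /83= 0.90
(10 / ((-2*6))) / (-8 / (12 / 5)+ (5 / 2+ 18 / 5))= -25 / 83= -0.30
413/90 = 4.59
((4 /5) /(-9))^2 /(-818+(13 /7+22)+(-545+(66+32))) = -7 /1099575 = -0.00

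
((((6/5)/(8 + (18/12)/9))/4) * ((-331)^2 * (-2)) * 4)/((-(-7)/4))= -18398.58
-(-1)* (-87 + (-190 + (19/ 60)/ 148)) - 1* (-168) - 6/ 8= -974561/ 8880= -109.75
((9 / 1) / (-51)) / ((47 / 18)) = -54 / 799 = -0.07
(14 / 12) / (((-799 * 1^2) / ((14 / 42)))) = -7 / 14382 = -0.00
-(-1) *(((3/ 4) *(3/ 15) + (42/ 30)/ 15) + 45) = 13573/ 300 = 45.24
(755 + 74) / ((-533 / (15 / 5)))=-2487 / 533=-4.67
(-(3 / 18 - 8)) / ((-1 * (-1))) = 47 / 6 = 7.83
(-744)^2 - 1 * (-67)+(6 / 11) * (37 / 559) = 3404105069 / 6149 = 553603.04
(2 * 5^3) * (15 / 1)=3750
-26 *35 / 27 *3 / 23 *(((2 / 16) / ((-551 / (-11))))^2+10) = -88408666255 / 2011053024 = -43.96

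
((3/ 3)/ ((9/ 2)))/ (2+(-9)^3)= -2/ 6543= -0.00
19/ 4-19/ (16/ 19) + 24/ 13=-15.97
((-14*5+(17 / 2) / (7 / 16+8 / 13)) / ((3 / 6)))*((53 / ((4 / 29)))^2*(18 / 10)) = -48057672567 / 1460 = -32916214.09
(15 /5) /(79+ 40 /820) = 123 /3241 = 0.04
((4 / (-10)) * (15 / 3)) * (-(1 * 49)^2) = 4802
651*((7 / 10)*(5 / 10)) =4557 / 20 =227.85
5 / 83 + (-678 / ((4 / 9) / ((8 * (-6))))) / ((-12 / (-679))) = 4143258.06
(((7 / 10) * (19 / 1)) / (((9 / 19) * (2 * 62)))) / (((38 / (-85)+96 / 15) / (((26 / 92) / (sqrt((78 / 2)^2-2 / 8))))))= 79781 * sqrt(6083) / 22573157904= 0.00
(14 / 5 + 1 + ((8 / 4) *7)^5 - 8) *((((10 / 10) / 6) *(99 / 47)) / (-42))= -4225727 / 940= -4495.45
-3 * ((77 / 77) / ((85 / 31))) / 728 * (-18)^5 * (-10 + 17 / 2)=-32949342 / 7735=-4259.77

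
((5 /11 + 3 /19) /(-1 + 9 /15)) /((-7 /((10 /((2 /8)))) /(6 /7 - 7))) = -550400 /10241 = -53.74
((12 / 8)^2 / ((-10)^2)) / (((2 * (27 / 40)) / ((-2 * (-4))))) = 2 / 15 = 0.13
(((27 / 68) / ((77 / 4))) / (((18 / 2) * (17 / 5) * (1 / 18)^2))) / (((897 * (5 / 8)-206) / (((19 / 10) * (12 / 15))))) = 295488 / 315658805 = 0.00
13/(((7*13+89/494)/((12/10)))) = 38532/225215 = 0.17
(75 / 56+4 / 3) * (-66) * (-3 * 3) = 44451 / 28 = 1587.54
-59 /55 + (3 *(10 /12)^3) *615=1407959 /1320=1066.64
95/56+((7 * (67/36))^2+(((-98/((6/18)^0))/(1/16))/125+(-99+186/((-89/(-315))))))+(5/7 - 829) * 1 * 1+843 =73969100881/100926000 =732.90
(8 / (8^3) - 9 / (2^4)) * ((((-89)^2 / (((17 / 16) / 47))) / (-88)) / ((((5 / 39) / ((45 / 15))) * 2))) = 304903053 / 11968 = 25476.53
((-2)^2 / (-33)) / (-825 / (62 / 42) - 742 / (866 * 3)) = 13423 / 61920859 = 0.00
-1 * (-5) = 5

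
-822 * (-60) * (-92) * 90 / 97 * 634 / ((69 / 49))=-183861014400 / 97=-1895474375.26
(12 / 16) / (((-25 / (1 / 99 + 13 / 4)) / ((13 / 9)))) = -16783 / 118800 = -0.14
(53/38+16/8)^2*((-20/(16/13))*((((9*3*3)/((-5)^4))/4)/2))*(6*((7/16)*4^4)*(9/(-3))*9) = 9935525691/180500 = 55044.46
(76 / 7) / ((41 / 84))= 22.24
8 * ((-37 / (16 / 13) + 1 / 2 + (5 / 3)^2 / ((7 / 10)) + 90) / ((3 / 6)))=64921 / 63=1030.49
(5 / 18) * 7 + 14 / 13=707 / 234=3.02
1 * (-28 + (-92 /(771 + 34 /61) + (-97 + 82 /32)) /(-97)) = -1974051633 /73044880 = -27.03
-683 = -683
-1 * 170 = -170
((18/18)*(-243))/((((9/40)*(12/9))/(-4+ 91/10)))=-4131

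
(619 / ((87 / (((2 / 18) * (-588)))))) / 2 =-60662 / 261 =-232.42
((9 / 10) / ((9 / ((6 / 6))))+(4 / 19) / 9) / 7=211 / 11970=0.02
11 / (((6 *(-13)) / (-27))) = 99 / 26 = 3.81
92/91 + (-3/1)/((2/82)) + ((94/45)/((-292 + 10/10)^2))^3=-614267556373577214490481/5035433531213001837375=-121.99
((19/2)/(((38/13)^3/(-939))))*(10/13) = -793455/2888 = -274.74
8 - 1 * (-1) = 9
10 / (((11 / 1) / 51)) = 510 / 11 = 46.36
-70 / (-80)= 7 / 8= 0.88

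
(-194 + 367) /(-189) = -173 /189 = -0.92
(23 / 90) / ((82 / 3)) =23 / 2460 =0.01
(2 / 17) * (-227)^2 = 6062.24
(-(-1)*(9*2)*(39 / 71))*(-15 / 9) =-1170 / 71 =-16.48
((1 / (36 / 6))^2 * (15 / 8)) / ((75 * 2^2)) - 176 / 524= -253309 / 754560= -0.34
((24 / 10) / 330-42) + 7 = -9623 / 275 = -34.99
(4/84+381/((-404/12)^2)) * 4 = 328840/214221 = 1.54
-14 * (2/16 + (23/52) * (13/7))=-53/4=-13.25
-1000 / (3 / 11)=-11000 / 3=-3666.67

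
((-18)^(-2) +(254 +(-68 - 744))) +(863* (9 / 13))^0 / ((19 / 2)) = -3434381 / 6156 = -557.89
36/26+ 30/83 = 1884/1079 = 1.75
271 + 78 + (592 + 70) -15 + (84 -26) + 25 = 1079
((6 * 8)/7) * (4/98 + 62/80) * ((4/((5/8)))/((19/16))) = 30.15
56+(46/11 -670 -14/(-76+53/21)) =-609.63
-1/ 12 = -0.08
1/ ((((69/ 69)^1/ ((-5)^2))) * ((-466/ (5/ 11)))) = -0.02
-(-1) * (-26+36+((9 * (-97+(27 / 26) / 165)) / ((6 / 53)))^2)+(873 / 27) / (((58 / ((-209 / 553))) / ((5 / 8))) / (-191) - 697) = 59459525.56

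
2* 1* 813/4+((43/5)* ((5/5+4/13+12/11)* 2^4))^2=111792522437/1022450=109337.89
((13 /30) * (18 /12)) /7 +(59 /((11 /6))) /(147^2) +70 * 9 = 998485307 /1584660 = 630.09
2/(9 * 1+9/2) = 0.15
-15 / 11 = -1.36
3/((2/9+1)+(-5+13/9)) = -9/7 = -1.29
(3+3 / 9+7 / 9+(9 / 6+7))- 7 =101 / 18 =5.61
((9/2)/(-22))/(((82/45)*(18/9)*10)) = -81/14432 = -0.01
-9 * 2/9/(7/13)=-26/7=-3.71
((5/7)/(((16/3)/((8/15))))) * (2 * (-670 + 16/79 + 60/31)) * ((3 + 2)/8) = -4088985/68572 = -59.63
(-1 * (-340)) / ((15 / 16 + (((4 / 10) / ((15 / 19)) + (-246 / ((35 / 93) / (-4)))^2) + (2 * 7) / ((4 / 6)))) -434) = 19992000 / 401949215429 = 0.00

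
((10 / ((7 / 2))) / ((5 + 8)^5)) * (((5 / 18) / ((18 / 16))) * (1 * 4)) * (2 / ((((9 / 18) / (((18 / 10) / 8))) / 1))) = 160 / 23391459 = 0.00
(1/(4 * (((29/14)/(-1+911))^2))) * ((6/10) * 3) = 86847.11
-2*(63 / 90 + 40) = -407 / 5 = -81.40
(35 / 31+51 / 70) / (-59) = -4031 / 128030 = -0.03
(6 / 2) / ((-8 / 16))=-6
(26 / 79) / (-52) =-0.01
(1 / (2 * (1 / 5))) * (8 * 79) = 1580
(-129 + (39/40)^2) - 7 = -216079/1600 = -135.05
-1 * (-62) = 62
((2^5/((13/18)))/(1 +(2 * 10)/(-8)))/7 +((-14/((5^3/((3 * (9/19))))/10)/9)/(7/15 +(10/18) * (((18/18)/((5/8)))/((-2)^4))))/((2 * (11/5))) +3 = -1159149/893893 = -1.30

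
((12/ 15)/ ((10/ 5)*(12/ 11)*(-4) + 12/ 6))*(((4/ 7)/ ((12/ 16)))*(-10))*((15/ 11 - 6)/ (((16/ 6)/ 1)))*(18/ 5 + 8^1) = -23664/ 1295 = -18.27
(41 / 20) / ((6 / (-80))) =-82 / 3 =-27.33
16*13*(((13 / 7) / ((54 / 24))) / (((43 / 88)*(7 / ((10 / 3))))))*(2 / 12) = 27.88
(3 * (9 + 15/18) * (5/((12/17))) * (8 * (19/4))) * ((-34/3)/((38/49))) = -4177495/36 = -116041.53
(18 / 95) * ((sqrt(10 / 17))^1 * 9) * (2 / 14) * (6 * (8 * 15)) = 23328 * sqrt(170) / 2261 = 134.52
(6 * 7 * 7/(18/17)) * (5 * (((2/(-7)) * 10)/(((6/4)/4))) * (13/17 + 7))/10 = -24640/3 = -8213.33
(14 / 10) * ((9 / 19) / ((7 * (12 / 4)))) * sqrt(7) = 3 * sqrt(7) / 95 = 0.08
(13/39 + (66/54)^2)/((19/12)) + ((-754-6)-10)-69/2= -824233/1026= -803.35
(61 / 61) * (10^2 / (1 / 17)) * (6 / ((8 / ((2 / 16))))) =1275 / 8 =159.38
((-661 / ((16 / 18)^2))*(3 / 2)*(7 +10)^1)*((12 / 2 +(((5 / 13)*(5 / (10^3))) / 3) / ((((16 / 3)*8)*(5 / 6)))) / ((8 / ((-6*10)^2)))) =-24536072215557 / 425984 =-57598576.98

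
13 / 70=0.19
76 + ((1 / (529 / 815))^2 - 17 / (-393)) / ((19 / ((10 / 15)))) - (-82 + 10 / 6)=980541213787 / 6268718241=156.42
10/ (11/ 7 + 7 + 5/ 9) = 126/ 115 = 1.10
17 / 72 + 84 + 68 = 10961 / 72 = 152.24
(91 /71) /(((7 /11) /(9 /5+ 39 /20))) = 2145 /284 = 7.55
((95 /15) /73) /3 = 19 /657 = 0.03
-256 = -256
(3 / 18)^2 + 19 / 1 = 685 / 36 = 19.03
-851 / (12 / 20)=-4255 / 3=-1418.33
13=13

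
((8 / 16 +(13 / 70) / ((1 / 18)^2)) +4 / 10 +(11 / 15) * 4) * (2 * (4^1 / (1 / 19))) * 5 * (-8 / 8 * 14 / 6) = -1021516 / 9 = -113501.78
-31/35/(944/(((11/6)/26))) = -341/5154240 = -0.00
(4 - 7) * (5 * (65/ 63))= -15.48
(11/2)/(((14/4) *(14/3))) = 33/98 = 0.34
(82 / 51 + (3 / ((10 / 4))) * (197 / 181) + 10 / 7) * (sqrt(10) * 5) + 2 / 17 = 2 / 17 + 1402994 * sqrt(10) / 64617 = 68.78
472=472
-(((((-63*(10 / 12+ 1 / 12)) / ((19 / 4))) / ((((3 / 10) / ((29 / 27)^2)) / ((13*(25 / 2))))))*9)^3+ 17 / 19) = 1165253078179266896749708 / 3645153819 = 319671853655530.72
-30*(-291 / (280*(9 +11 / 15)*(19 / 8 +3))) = 13095 / 21973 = 0.60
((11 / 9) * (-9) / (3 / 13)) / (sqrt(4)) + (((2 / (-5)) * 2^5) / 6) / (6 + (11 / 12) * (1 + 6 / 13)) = -828659 / 34350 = -24.12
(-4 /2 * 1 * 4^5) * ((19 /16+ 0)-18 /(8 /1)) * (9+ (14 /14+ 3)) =28288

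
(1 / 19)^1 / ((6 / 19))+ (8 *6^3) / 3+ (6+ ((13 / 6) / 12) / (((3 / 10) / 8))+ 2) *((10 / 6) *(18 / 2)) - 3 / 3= 13813 / 18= 767.39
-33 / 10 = -3.30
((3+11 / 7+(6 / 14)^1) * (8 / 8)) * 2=10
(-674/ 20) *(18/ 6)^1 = -1011/ 10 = -101.10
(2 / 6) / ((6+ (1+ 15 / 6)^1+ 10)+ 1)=2 / 123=0.02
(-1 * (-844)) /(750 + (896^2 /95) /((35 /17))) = 200450 /1152973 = 0.17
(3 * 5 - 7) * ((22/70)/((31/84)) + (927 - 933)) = -6384/155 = -41.19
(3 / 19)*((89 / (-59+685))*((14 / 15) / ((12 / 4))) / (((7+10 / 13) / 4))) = 0.00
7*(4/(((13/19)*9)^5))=69330772/21924480357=0.00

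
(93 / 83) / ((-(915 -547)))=-93 / 30544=-0.00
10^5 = 100000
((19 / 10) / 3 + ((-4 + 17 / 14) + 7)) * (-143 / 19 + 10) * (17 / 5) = 40.77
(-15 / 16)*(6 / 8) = -45 / 64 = -0.70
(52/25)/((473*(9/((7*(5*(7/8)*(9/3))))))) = 637/14190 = 0.04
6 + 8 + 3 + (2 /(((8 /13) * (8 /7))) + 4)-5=603 /32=18.84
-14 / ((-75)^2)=-0.00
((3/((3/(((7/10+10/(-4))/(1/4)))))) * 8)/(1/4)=-1152/5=-230.40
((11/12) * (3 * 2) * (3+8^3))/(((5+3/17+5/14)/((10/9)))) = 568.75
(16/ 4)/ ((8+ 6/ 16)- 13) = -32/ 37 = -0.86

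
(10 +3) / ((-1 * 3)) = -13 / 3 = -4.33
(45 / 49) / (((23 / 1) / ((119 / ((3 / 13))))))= 3315 / 161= 20.59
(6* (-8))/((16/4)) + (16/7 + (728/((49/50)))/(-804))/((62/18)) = -168720/14539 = -11.60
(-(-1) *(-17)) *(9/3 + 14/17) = -65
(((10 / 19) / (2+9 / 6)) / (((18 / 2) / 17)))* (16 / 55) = 1088 / 13167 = 0.08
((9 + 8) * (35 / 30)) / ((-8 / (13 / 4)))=-1547 / 192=-8.06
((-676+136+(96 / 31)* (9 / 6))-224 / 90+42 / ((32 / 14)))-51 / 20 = -5825729 / 11160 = -522.02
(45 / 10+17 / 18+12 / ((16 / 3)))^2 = 59.20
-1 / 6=-0.17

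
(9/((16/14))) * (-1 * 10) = -315/4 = -78.75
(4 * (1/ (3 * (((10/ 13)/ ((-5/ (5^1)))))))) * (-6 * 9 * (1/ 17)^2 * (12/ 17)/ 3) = 1872/ 24565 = 0.08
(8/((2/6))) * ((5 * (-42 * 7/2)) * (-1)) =17640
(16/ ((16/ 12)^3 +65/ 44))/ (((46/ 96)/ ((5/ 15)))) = 2.89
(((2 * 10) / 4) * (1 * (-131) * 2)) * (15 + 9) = -31440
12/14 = 6/7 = 0.86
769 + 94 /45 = 34699 /45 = 771.09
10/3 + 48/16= 19/3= 6.33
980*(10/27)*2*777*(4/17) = 20305600/153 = 132716.34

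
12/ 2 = 6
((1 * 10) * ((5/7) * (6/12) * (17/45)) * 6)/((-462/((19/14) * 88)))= -6460/3087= -2.09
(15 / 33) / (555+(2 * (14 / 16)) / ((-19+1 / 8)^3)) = 17214755 / 21019205999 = 0.00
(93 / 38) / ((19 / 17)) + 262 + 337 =434059 / 722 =601.19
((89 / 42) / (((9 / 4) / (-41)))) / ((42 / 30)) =-36490 / 1323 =-27.58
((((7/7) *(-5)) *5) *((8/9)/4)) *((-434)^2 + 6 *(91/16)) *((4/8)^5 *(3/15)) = -7535605/1152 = -6541.32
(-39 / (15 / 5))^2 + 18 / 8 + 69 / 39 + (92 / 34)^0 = 9049 / 52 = 174.02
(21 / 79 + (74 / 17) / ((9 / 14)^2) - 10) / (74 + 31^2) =0.00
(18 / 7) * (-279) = -717.43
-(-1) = 1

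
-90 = -90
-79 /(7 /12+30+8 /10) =-4740 /1883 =-2.52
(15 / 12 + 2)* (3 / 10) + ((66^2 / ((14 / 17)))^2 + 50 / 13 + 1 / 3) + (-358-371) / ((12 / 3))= 2138628957379 / 76440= 27977877.52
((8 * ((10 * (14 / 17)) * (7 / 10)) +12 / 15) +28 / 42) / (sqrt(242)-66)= -12134 / 15895-6067 * sqrt(2) / 47685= -0.94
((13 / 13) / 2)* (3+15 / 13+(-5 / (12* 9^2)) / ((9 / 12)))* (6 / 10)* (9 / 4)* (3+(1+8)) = 39301 / 1170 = 33.59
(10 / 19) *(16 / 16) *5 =50 / 19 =2.63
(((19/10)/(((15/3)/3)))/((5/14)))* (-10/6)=-133/25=-5.32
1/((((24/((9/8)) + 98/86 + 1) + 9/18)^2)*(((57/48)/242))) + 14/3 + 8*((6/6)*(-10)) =-163490434726/2180490825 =-74.98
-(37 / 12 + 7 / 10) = -227 / 60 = -3.78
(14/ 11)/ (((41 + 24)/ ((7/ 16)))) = 49/ 5720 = 0.01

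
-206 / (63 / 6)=-412 / 21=-19.62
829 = 829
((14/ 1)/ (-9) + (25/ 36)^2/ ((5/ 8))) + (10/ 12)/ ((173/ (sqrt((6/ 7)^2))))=-152987/ 196182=-0.78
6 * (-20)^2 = 2400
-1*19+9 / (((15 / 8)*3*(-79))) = -7513 / 395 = -19.02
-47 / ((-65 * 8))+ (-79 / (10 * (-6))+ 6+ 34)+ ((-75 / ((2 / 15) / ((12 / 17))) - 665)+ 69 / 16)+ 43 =-10325183 / 10608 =-973.34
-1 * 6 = -6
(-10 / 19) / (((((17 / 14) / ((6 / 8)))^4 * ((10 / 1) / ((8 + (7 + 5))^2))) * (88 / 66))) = -14586075 / 6347596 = -2.30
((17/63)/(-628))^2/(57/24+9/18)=289/4500266526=0.00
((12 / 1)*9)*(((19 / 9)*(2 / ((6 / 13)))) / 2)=494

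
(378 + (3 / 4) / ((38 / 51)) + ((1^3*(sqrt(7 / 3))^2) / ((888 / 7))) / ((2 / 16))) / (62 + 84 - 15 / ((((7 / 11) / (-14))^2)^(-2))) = 561958036090 / 216392011047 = 2.60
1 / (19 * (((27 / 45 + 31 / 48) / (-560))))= -134400 / 5681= -23.66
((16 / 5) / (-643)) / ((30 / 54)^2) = -1296 / 80375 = -0.02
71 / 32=2.22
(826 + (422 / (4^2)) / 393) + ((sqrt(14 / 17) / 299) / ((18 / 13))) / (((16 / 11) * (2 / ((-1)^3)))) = 2597155 / 3144-11 * sqrt(238) / 225216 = 826.07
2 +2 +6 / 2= 7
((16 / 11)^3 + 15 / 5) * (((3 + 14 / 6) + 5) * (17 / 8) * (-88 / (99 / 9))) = -4262903 / 3993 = -1067.59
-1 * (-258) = 258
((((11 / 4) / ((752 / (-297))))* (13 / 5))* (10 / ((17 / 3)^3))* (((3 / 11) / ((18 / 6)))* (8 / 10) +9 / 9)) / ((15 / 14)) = -0.16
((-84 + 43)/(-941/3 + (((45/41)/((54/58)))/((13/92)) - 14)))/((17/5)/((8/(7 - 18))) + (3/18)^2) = -23601240/854232127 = -0.03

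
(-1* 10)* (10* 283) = -28300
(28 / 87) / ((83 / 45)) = 420 / 2407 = 0.17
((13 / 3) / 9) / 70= 13 / 1890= 0.01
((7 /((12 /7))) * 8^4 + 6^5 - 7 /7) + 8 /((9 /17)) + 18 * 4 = 221287 /9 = 24587.44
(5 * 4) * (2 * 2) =80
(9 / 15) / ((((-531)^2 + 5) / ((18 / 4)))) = 27 / 2819660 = 0.00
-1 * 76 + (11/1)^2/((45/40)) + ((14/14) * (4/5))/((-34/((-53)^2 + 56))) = -5486/153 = -35.86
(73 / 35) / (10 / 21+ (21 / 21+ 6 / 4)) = 0.70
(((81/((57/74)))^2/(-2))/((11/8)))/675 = -591408/99275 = -5.96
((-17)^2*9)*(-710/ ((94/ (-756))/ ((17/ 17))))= 698056380/ 47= 14852263.40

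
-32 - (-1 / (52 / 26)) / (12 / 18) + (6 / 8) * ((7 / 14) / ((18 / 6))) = -249 / 8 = -31.12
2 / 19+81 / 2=1543 / 38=40.61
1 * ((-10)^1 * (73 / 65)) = -146 / 13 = -11.23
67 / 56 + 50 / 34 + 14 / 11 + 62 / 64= 4.91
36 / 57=12 / 19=0.63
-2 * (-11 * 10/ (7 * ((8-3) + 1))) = 110/ 21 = 5.24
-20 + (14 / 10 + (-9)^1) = -138 / 5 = -27.60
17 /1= 17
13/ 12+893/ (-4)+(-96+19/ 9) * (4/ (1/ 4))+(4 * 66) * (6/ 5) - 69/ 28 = -1776667/ 1260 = -1410.05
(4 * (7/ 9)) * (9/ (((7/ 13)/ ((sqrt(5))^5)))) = 1300 * sqrt(5) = 2906.89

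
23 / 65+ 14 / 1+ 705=46758 / 65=719.35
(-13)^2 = 169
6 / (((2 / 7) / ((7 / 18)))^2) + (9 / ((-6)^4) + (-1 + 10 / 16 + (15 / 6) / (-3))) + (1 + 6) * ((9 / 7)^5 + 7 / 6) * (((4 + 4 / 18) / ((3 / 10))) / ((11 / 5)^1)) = 7512888539 / 34228656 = 219.49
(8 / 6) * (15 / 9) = 20 / 9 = 2.22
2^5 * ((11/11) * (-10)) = -320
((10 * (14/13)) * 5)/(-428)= -175/1391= -0.13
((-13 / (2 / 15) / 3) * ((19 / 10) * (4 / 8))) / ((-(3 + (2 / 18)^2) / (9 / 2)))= 180063 / 3904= 46.12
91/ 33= 2.76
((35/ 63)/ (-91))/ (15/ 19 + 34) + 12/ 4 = 1623982/ 541359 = 3.00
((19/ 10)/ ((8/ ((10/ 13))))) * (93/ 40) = 1767/ 4160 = 0.42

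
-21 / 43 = -0.49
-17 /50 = -0.34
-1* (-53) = 53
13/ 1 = 13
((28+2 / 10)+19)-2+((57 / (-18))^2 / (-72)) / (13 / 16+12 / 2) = 3988903 / 88290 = 45.18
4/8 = 0.50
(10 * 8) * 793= 63440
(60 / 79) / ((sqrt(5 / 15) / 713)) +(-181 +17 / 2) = -345 / 2 +42780 * sqrt(3) / 79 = 765.44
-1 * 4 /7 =-4 /7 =-0.57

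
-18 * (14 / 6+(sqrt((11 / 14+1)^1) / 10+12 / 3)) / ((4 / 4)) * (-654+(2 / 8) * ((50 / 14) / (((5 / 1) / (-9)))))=76316.18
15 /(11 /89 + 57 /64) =85440 /5777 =14.79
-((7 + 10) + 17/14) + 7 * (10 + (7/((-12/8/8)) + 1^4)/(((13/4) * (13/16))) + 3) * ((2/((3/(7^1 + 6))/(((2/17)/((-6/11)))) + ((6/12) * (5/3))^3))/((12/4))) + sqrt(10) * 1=-30377055/2761486 + sqrt(10)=-7.84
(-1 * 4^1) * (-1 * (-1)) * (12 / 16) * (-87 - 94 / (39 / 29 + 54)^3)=359705543441 / 1378173375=261.00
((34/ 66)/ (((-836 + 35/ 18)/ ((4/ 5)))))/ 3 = -136/ 825715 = -0.00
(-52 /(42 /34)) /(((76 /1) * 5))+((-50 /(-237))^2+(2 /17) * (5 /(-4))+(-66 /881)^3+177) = 153523007275747893463 /868410327452826690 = 176.79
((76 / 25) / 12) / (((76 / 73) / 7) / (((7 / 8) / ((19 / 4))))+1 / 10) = 135926 / 486855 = 0.28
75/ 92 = 0.82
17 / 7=2.43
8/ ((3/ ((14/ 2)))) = 56/ 3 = 18.67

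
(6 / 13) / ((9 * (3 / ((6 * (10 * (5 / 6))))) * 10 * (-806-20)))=-5 / 48321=-0.00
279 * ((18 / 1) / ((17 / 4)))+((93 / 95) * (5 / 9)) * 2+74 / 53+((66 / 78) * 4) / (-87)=22925904596 / 19361589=1184.09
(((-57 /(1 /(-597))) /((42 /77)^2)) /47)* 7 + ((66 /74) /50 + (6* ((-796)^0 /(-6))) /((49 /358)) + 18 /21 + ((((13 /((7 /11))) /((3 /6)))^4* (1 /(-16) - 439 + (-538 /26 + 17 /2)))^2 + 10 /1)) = 1585154255367302990622775708177 /1002498893900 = 1581202996843828229.01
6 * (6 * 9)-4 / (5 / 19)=1544 / 5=308.80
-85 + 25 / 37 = -84.32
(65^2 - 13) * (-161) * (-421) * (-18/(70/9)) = -3303568476/5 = -660713695.20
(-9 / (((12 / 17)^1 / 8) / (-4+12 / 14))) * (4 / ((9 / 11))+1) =39644 / 21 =1887.81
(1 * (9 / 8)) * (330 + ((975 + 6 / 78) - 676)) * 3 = 110403 / 52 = 2123.13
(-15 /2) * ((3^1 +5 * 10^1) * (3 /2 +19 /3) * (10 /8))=-62275 /16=-3892.19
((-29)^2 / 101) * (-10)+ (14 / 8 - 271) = -142417 / 404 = -352.52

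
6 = 6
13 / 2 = 6.50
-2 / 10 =-1 / 5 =-0.20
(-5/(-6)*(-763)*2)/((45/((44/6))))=-16786/81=-207.23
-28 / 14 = -2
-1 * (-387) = 387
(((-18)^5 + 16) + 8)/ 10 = -188954.40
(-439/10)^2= 192721/100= 1927.21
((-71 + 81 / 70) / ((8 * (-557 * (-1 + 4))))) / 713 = 4889 / 667196880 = 0.00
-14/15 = -0.93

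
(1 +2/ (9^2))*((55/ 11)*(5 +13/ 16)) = 12865/ 432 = 29.78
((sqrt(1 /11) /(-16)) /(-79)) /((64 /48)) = 3*sqrt(11) /55616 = 0.00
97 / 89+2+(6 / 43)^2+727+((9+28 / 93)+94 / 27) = 102324117401 / 137737557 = 742.89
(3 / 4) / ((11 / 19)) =57 / 44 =1.30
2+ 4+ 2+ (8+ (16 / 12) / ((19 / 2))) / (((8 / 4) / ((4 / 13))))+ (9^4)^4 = 1373087959939221037 / 741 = 1853020188851850.25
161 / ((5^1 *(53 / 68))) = 10948 / 265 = 41.31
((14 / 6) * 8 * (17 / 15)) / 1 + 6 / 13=12646 / 585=21.62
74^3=405224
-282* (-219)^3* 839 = 2485097392482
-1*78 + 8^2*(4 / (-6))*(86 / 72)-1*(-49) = -2159 / 27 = -79.96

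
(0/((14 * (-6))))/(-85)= 0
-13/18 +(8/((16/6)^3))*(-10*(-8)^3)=38867/18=2159.28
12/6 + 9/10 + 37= 399/10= 39.90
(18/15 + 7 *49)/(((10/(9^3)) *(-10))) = -1254609/500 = -2509.22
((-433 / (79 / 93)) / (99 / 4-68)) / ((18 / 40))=1073840 / 41001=26.19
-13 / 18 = -0.72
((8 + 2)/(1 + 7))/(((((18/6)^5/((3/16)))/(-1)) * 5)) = -1/5184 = -0.00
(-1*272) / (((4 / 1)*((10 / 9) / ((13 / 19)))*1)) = -3978 / 95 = -41.87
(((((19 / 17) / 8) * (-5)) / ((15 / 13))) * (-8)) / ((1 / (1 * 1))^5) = 247 / 51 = 4.84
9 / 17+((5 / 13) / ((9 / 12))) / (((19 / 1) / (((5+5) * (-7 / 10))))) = 4289 / 12597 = 0.34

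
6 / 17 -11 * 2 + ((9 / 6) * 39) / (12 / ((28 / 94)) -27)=-18175 / 1054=-17.24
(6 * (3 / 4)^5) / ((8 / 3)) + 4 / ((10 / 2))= 27319 / 20480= 1.33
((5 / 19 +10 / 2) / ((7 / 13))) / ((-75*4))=-13 / 399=-0.03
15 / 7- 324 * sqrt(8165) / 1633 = 15 / 7- 324 * sqrt(8165) / 1633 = -15.79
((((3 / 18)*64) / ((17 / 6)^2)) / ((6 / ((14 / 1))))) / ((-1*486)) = -448 / 70227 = -0.01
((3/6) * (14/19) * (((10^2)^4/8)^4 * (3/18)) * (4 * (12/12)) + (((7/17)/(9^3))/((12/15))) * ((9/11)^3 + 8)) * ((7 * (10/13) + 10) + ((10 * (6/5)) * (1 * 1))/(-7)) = 81973262483130904183535760000.00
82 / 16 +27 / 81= 131 / 24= 5.46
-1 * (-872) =872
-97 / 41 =-2.37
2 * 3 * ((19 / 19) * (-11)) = -66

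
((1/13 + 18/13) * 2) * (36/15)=456/65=7.02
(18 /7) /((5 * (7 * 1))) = 18 /245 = 0.07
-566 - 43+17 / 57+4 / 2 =-34582 / 57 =-606.70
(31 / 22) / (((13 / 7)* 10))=217 / 2860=0.08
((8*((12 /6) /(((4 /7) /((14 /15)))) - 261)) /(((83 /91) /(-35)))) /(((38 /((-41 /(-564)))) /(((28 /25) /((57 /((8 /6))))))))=11308452064 /2851728525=3.97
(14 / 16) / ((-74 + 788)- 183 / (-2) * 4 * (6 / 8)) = 7 / 7908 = 0.00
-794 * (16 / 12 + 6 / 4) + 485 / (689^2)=-3203890574 / 1424163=-2249.67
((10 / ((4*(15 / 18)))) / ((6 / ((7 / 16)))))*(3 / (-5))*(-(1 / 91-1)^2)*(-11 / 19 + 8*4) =725355 / 179816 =4.03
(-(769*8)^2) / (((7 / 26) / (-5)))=4920123520 / 7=702874788.57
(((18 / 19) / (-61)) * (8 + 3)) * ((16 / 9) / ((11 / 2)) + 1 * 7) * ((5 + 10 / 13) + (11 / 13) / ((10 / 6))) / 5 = -23664 / 15067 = -1.57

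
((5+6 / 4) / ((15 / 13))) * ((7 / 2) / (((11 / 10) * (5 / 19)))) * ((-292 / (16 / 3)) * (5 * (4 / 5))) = -1640821 / 110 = -14916.55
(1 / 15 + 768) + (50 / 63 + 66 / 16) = 1947923 / 2520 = 772.99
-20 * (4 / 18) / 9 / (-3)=40 / 243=0.16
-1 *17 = -17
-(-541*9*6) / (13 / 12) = 350568 / 13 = 26966.77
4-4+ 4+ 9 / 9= 5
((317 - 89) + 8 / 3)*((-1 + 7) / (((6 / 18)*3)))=1384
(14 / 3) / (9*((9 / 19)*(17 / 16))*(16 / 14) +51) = 3724 / 44829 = 0.08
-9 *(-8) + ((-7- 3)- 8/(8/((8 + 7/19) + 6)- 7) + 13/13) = 113001/1759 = 64.24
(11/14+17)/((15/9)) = 10.67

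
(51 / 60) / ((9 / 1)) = 17 / 180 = 0.09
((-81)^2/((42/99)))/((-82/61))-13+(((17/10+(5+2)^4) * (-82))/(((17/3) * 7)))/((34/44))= -29768901733/1658860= -17945.40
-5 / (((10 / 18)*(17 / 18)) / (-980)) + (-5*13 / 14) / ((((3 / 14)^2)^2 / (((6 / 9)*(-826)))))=5047640920 / 4131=1221893.23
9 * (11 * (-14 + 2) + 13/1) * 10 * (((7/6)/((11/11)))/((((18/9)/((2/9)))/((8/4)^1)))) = -8330/3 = -2776.67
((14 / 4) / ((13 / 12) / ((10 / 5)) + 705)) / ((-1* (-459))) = 4 / 370107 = 0.00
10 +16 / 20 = 54 / 5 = 10.80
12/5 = 2.40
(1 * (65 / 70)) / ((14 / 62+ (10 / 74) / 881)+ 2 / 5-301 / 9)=-591146595 / 20892884306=-0.03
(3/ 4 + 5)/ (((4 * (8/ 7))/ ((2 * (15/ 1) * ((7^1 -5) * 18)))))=21735/ 16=1358.44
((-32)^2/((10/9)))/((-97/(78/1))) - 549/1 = -625689/485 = -1290.08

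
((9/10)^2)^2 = 6561/10000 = 0.66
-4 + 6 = 2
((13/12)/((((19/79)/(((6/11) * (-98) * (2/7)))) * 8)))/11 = -0.78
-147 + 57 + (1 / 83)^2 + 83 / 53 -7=-34844509 / 365117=-95.43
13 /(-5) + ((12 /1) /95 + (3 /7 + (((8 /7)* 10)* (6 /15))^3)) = 609264 /6517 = 93.49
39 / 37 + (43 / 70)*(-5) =-1045 / 518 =-2.02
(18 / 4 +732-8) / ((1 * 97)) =1457 / 194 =7.51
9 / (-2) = -9 / 2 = -4.50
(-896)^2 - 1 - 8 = 802807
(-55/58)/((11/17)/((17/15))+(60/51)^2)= -3179/6554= -0.49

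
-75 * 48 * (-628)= 2260800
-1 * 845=-845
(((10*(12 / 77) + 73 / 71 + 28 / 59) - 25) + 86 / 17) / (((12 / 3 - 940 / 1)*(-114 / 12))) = -23139938 / 12189600423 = -0.00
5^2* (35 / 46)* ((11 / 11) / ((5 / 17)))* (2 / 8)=2975 / 184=16.17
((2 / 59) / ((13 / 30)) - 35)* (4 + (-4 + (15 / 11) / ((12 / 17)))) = -206975 / 3068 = -67.46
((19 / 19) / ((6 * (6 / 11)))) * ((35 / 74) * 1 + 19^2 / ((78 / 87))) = 123.18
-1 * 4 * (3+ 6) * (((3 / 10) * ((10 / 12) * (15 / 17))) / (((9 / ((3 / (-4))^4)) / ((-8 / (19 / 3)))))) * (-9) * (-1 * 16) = 32805 / 646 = 50.78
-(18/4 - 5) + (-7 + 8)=3/2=1.50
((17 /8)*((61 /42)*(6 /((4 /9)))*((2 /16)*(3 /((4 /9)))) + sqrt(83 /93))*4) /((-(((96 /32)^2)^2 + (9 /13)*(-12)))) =-121329 /62720-221*sqrt(7719) /175770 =-2.04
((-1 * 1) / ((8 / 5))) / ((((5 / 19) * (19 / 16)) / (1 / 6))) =-1 / 3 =-0.33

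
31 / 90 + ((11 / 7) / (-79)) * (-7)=3439 / 7110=0.48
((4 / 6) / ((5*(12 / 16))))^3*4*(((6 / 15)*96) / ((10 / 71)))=6.13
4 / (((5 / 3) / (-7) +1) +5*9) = 84 / 961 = 0.09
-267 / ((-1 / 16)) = 4272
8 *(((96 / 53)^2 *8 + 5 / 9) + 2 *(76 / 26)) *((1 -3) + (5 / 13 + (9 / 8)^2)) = -1040821349 / 11393304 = -91.35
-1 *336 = -336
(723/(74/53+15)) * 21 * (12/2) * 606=2925885564/869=3366956.92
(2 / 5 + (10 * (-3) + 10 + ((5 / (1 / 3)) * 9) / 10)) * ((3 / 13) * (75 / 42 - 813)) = 2078331 / 1820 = 1141.94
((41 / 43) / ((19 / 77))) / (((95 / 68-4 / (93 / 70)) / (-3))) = 59894604 / 8337485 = 7.18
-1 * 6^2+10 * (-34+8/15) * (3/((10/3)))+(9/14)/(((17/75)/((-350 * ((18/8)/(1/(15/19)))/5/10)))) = -4812249/12920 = -372.47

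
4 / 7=0.57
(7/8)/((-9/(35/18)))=-245/1296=-0.19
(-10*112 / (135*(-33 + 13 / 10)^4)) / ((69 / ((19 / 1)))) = -42560000 / 18812646882423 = -0.00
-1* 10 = -10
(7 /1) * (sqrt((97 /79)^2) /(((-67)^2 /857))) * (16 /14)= 665032 /354631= 1.88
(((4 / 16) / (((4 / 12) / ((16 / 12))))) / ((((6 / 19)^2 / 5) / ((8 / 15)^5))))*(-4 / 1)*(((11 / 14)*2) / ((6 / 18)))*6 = -260243456 / 1063125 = -244.79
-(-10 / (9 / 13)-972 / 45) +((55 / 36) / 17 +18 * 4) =110297 / 1020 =108.13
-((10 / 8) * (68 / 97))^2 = -7225 / 9409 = -0.77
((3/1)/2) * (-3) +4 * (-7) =-65/2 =-32.50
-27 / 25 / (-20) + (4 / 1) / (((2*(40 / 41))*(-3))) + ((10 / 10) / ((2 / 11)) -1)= 2903 / 750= 3.87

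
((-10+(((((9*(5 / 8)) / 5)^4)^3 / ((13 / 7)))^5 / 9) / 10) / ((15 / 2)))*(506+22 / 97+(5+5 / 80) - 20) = -40826793361793086793254159294418119019494293465146087538908270111137 / 66232166501889230127582284456300178633834231569535445998187315200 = -616.42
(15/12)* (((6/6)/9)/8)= 5/288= 0.02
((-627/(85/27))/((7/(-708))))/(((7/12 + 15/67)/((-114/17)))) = -1692703008/10115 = -167345.82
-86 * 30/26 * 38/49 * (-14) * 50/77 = 4902000/7007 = 699.59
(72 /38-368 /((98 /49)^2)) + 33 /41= -69565 /779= -89.30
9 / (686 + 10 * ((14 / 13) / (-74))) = 0.01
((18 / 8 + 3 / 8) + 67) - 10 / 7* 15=2699 / 56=48.20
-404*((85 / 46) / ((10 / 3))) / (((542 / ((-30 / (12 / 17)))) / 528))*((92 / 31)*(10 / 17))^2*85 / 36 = 17376040000 / 260431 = 66720.32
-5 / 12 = -0.42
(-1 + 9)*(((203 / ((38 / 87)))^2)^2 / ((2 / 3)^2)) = 839845270286.08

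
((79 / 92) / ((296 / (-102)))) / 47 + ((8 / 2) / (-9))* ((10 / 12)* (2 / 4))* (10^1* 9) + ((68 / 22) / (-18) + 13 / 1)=-243580631 / 63355248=-3.84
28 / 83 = 0.34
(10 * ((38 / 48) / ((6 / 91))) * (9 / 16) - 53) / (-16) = -1861 / 2048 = -0.91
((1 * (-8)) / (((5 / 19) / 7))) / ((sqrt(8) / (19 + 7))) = -6916 * sqrt(2) / 5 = -1956.14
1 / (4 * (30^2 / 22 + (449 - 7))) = 11 / 21248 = 0.00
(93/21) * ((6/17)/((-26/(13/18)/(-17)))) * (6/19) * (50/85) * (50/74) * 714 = 46500/703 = 66.15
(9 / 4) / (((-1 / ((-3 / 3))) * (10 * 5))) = 9 / 200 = 0.04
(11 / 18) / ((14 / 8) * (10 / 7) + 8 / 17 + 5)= 187 / 2439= 0.08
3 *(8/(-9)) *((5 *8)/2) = -160/3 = -53.33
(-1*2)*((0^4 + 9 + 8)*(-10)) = 340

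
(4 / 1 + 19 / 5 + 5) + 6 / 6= 69 / 5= 13.80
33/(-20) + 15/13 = -129/260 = -0.50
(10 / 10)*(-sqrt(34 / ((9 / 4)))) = -2*sqrt(34) / 3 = -3.89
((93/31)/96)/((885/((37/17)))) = 37/481440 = 0.00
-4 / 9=-0.44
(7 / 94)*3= 21 / 94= 0.22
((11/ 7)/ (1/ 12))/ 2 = 66/ 7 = 9.43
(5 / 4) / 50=1 / 40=0.02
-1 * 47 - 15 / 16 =-767 / 16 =-47.94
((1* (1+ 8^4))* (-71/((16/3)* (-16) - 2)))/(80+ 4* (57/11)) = 9599271/290296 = 33.07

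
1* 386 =386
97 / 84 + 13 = 1189 / 84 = 14.15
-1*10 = -10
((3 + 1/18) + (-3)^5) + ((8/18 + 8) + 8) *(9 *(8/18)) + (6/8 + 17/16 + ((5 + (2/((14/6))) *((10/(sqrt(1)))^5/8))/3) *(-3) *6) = -64488.07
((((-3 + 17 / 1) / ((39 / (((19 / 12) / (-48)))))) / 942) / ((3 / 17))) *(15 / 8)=-11305 / 84644352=-0.00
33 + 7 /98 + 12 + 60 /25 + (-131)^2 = 1204593 /70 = 17208.47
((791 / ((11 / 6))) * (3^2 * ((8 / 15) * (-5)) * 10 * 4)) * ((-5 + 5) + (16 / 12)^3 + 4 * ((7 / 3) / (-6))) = -1012480 / 3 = -337493.33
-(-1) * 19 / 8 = 19 / 8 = 2.38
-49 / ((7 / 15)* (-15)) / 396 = 7 / 396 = 0.02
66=66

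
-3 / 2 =-1.50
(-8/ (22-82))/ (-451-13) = -1/ 3480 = -0.00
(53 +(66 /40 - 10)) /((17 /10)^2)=4465 /289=15.45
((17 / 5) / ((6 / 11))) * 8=49.87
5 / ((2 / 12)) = 30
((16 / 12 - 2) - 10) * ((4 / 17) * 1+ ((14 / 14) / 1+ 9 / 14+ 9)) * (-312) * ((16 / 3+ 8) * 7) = 57441280 / 17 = 3378898.82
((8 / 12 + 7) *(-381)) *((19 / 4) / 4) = -3468.69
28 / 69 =0.41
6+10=16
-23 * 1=-23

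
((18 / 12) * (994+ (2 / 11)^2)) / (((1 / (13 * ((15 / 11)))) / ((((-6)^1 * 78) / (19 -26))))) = 16464855420 / 9317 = 1767184.22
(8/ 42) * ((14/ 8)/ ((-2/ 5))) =-5/ 6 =-0.83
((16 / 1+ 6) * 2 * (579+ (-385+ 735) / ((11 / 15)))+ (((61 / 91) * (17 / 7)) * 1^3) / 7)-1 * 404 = 205436085 / 4459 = 46072.23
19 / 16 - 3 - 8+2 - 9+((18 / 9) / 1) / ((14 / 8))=-1755 / 112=-15.67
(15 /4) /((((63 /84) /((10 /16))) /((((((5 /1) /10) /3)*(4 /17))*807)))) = 6725 /68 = 98.90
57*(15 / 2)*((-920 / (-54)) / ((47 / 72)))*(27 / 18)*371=291828600 / 47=6209119.15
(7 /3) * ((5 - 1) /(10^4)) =7 /7500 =0.00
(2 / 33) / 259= 2 / 8547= 0.00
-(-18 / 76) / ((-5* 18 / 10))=-1 / 38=-0.03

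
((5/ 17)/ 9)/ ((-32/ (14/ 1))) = -35/ 2448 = -0.01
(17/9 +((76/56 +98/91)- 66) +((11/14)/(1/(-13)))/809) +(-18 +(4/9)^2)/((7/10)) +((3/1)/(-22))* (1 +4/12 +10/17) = -97442288512/1115106993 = -87.38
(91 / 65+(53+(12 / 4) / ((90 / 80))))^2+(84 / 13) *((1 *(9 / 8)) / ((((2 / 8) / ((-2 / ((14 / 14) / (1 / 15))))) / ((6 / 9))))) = 3254.02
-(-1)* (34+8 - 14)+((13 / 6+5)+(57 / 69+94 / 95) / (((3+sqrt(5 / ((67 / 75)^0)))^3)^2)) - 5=633547 / 18240 - 35703* sqrt(5) / 17480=30.17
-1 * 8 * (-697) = 5576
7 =7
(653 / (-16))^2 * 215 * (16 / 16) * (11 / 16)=1008457285 / 4096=246205.39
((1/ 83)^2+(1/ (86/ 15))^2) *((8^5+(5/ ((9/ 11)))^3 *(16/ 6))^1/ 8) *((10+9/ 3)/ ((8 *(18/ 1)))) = 184735440248671/ 16045910384832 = 11.51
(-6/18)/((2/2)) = -1/3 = -0.33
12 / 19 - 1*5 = -83 / 19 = -4.37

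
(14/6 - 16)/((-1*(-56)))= -41/168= -0.24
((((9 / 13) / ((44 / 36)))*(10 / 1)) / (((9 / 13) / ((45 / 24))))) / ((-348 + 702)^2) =75 / 612656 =0.00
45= 45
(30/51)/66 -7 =-6.99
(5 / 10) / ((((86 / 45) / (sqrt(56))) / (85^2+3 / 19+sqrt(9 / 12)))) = 14147.43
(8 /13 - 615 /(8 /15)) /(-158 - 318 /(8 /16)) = 119861 /82576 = 1.45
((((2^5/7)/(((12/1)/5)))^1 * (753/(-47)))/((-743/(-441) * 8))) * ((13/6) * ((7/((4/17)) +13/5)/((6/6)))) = -44334381/279368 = -158.70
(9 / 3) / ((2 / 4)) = 6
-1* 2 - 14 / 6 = -13 / 3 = -4.33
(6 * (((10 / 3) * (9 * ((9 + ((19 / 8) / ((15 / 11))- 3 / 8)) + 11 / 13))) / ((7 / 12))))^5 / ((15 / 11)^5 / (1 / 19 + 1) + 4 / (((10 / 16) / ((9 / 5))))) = 5537079833840330388635172284006400 / 178661357911312003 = 30992039345122140.41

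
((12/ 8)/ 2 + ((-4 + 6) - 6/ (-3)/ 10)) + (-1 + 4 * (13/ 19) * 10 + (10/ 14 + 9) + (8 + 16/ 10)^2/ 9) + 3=695227/ 13300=52.27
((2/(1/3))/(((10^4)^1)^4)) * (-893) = -2679/5000000000000000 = -0.00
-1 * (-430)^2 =-184900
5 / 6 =0.83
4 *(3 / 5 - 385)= -7688 / 5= -1537.60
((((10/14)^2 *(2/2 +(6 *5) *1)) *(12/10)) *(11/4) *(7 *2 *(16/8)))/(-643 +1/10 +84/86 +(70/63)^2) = -356310900/156206309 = -2.28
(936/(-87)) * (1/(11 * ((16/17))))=-663/638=-1.04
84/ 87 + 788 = 22880/ 29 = 788.97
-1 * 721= -721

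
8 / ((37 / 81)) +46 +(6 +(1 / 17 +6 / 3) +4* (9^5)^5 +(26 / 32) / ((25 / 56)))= 90311566851635055667299632389 / 31450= 2871591950767410355081069.00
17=17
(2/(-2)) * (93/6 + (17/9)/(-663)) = -10879/702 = -15.50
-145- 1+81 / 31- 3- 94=-7452 / 31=-240.39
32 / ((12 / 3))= 8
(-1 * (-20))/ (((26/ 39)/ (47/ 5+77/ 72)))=3769/ 12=314.08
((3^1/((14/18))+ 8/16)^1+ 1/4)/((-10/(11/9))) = -0.56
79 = 79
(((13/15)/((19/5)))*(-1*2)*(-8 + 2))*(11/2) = 286/19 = 15.05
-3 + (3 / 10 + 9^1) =63 / 10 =6.30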